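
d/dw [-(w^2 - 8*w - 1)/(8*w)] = (-w^2 - 1)/(8*w^2)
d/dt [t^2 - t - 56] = 2*t - 1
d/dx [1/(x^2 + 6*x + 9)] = 2*(-x - 3)/(x^2 + 6*x + 9)^2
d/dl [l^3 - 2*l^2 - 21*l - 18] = 3*l^2 - 4*l - 21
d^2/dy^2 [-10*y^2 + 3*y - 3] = -20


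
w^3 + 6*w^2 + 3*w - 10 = (w - 1)*(w + 2)*(w + 5)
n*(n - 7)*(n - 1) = n^3 - 8*n^2 + 7*n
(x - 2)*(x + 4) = x^2 + 2*x - 8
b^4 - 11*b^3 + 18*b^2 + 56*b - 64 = (b - 8)*(b - 4)*(b - 1)*(b + 2)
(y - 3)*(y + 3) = y^2 - 9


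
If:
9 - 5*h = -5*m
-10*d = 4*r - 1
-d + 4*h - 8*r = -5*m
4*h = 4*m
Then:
No Solution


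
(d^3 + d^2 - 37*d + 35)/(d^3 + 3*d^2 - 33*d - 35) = (d - 1)/(d + 1)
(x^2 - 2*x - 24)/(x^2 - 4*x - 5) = (-x^2 + 2*x + 24)/(-x^2 + 4*x + 5)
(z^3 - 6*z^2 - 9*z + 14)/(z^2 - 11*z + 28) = (z^2 + z - 2)/(z - 4)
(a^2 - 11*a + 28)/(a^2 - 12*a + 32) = (a - 7)/(a - 8)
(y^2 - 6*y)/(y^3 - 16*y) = (y - 6)/(y^2 - 16)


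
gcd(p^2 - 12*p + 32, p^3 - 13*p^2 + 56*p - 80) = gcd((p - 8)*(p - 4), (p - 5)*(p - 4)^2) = p - 4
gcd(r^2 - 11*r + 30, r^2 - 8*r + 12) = r - 6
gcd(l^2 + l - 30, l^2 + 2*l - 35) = l - 5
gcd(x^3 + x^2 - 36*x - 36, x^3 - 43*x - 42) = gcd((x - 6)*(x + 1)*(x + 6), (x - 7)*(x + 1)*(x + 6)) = x^2 + 7*x + 6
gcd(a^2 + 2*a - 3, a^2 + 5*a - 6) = a - 1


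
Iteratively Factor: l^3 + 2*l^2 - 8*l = (l - 2)*(l^2 + 4*l) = (l - 2)*(l + 4)*(l)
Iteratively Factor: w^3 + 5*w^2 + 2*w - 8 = (w + 2)*(w^2 + 3*w - 4) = (w - 1)*(w + 2)*(w + 4)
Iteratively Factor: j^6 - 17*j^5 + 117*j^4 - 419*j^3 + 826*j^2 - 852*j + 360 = (j - 5)*(j^5 - 12*j^4 + 57*j^3 - 134*j^2 + 156*j - 72) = (j - 5)*(j - 2)*(j^4 - 10*j^3 + 37*j^2 - 60*j + 36) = (j - 5)*(j - 3)*(j - 2)*(j^3 - 7*j^2 + 16*j - 12) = (j - 5)*(j - 3)*(j - 2)^2*(j^2 - 5*j + 6) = (j - 5)*(j - 3)*(j - 2)^3*(j - 3)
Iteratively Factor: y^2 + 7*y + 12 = (y + 3)*(y + 4)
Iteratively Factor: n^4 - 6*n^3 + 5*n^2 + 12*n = (n - 4)*(n^3 - 2*n^2 - 3*n) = (n - 4)*(n - 3)*(n^2 + n) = (n - 4)*(n - 3)*(n + 1)*(n)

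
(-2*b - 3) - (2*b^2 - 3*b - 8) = -2*b^2 + b + 5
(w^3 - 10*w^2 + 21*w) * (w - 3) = w^4 - 13*w^3 + 51*w^2 - 63*w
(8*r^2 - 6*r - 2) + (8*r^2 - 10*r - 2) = 16*r^2 - 16*r - 4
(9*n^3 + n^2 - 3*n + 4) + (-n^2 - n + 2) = 9*n^3 - 4*n + 6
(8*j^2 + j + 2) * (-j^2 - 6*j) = -8*j^4 - 49*j^3 - 8*j^2 - 12*j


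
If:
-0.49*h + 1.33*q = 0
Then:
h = 2.71428571428571*q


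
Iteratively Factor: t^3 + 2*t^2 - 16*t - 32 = (t - 4)*(t^2 + 6*t + 8) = (t - 4)*(t + 2)*(t + 4)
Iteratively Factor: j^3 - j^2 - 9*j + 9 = (j + 3)*(j^2 - 4*j + 3) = (j - 1)*(j + 3)*(j - 3)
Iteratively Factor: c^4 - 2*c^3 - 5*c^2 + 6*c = (c - 3)*(c^3 + c^2 - 2*c) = c*(c - 3)*(c^2 + c - 2) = c*(c - 3)*(c - 1)*(c + 2)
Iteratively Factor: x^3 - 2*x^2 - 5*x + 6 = (x + 2)*(x^2 - 4*x + 3) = (x - 1)*(x + 2)*(x - 3)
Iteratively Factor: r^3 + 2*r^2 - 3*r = (r - 1)*(r^2 + 3*r) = (r - 1)*(r + 3)*(r)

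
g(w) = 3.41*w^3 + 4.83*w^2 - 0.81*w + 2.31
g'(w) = 10.23*w^2 + 9.66*w - 0.81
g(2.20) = 60.21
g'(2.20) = 69.96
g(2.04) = 49.71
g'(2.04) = 61.47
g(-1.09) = 4.52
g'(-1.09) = 0.81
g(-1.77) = -0.03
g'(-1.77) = 14.14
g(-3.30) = -64.96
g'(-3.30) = 78.72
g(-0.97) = 4.53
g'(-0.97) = -0.55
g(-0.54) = 3.62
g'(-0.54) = -3.04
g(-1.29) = 4.07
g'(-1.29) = 3.75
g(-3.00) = -43.86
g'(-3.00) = 62.28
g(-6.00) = -555.51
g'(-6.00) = 309.51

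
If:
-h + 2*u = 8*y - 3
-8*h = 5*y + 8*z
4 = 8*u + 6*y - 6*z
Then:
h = -167*z/142 - 20/71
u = 153*z/284 + 23/142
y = 20*z/71 + 32/71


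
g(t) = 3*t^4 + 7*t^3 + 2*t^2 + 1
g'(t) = 12*t^3 + 21*t^2 + 4*t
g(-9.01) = 14813.96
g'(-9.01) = -7108.45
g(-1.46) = -2.89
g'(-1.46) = 1.58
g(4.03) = 1282.94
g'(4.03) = 1142.59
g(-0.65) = 0.46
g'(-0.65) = 2.98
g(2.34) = 191.59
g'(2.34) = 278.10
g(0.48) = 2.39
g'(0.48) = 8.09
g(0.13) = 1.05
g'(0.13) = 0.90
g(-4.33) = 524.78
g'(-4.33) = -597.79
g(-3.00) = 73.00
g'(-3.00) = -147.00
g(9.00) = 24949.00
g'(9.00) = 10485.00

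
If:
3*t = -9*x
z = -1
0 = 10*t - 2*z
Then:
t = -1/5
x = 1/15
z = -1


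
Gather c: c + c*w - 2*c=c*(w - 1)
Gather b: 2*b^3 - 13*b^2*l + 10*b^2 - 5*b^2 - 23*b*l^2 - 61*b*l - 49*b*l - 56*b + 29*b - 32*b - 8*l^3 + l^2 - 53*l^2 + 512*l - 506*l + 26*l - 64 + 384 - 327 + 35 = 2*b^3 + b^2*(5 - 13*l) + b*(-23*l^2 - 110*l - 59) - 8*l^3 - 52*l^2 + 32*l + 28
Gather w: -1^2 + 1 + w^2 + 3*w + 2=w^2 + 3*w + 2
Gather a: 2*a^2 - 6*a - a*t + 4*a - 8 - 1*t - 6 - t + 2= 2*a^2 + a*(-t - 2) - 2*t - 12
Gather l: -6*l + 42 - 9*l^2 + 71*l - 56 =-9*l^2 + 65*l - 14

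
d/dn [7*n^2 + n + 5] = 14*n + 1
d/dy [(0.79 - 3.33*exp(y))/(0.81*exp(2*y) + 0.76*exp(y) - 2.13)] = (2.6973*exp(2*y) - 1.2798*exp(y) + 6.4925)*exp(y)/(0.6561*exp(4*y) + 1.2312*exp(3*y) - 2.873*exp(2*y) - 3.2376*exp(y) + 4.5369)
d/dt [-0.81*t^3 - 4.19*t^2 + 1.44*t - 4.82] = -2.43*t^2 - 8.38*t + 1.44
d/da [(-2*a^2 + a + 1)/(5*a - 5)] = -2/5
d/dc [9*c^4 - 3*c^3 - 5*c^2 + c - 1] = 36*c^3 - 9*c^2 - 10*c + 1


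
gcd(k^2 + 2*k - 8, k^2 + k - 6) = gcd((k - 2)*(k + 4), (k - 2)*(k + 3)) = k - 2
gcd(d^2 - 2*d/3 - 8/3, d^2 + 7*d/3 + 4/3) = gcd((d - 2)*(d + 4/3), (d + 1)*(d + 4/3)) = d + 4/3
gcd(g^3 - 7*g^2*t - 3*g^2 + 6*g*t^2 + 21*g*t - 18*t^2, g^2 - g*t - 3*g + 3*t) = -g^2 + g*t + 3*g - 3*t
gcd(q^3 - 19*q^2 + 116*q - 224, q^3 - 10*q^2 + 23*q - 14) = q - 7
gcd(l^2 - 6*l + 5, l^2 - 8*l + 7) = l - 1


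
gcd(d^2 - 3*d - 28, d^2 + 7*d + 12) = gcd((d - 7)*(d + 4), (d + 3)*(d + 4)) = d + 4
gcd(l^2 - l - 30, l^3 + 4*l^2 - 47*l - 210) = l + 5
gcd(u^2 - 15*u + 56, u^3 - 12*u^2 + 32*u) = u - 8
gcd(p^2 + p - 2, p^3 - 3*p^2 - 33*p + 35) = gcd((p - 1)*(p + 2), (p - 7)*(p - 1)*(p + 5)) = p - 1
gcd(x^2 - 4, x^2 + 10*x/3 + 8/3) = x + 2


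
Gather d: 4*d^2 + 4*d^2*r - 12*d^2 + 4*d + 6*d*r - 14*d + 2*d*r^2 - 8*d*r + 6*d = d^2*(4*r - 8) + d*(2*r^2 - 2*r - 4)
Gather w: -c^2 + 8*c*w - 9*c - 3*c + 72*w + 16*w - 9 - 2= -c^2 - 12*c + w*(8*c + 88) - 11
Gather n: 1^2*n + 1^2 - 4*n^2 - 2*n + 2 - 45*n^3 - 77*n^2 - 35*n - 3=-45*n^3 - 81*n^2 - 36*n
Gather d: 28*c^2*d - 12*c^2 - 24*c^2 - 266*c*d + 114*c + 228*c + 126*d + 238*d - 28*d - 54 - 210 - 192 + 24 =-36*c^2 + 342*c + d*(28*c^2 - 266*c + 336) - 432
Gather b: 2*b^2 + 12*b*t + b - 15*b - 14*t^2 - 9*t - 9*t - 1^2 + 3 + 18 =2*b^2 + b*(12*t - 14) - 14*t^2 - 18*t + 20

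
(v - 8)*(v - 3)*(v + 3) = v^3 - 8*v^2 - 9*v + 72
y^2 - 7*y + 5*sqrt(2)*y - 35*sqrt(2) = (y - 7)*(y + 5*sqrt(2))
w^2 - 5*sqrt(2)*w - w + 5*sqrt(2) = (w - 1)*(w - 5*sqrt(2))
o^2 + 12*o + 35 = (o + 5)*(o + 7)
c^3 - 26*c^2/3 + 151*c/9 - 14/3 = (c - 6)*(c - 7/3)*(c - 1/3)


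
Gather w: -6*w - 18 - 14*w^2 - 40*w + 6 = -14*w^2 - 46*w - 12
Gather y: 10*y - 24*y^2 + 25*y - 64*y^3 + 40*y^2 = -64*y^3 + 16*y^2 + 35*y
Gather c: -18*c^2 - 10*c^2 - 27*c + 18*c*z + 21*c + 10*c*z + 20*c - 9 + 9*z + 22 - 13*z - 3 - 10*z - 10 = -28*c^2 + c*(28*z + 14) - 14*z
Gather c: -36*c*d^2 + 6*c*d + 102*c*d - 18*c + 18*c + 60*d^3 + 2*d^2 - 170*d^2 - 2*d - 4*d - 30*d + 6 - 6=c*(-36*d^2 + 108*d) + 60*d^3 - 168*d^2 - 36*d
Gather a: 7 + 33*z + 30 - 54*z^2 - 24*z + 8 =-54*z^2 + 9*z + 45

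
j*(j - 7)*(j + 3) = j^3 - 4*j^2 - 21*j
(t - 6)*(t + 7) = t^2 + t - 42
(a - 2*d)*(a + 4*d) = a^2 + 2*a*d - 8*d^2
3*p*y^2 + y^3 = y^2*(3*p + y)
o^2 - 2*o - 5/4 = (o - 5/2)*(o + 1/2)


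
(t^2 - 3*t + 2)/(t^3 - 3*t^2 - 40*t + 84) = (t - 1)/(t^2 - t - 42)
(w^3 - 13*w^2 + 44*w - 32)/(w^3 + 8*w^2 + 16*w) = (w^3 - 13*w^2 + 44*w - 32)/(w*(w^2 + 8*w + 16))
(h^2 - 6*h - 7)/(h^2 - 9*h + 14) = (h + 1)/(h - 2)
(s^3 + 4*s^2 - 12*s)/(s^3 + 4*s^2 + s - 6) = s*(s^2 + 4*s - 12)/(s^3 + 4*s^2 + s - 6)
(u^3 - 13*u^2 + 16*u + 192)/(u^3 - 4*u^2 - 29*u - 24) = (u - 8)/(u + 1)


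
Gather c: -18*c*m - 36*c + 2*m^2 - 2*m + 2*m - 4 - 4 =c*(-18*m - 36) + 2*m^2 - 8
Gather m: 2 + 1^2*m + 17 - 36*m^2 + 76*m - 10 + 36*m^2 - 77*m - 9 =0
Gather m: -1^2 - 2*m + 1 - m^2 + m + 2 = -m^2 - m + 2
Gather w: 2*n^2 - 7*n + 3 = 2*n^2 - 7*n + 3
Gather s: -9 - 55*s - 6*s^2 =-6*s^2 - 55*s - 9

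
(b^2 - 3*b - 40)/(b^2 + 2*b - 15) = (b - 8)/(b - 3)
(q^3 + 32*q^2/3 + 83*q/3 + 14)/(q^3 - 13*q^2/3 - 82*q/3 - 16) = (q + 7)/(q - 8)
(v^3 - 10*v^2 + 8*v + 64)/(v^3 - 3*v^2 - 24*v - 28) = (v^2 - 12*v + 32)/(v^2 - 5*v - 14)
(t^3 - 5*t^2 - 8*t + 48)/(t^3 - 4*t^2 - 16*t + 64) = (t + 3)/(t + 4)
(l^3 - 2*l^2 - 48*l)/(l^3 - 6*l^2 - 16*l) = (l + 6)/(l + 2)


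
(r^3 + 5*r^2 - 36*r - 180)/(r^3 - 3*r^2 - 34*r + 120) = (r^2 - r - 30)/(r^2 - 9*r + 20)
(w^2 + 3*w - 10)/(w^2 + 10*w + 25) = (w - 2)/(w + 5)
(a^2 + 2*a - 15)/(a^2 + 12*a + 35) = (a - 3)/(a + 7)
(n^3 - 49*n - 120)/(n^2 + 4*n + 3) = (n^2 - 3*n - 40)/(n + 1)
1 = 1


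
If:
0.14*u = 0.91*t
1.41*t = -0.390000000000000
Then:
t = -0.28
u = -1.80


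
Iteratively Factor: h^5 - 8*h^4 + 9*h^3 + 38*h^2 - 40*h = (h - 4)*(h^4 - 4*h^3 - 7*h^2 + 10*h) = (h - 5)*(h - 4)*(h^3 + h^2 - 2*h) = h*(h - 5)*(h - 4)*(h^2 + h - 2) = h*(h - 5)*(h - 4)*(h + 2)*(h - 1)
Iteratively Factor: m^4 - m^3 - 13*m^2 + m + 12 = (m + 1)*(m^3 - 2*m^2 - 11*m + 12) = (m - 4)*(m + 1)*(m^2 + 2*m - 3) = (m - 4)*(m - 1)*(m + 1)*(m + 3)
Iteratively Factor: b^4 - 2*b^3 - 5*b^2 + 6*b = (b + 2)*(b^3 - 4*b^2 + 3*b) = (b - 3)*(b + 2)*(b^2 - b) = (b - 3)*(b - 1)*(b + 2)*(b)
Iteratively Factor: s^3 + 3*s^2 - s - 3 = (s + 3)*(s^2 - 1) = (s + 1)*(s + 3)*(s - 1)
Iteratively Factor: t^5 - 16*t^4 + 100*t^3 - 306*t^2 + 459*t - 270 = (t - 3)*(t^4 - 13*t^3 + 61*t^2 - 123*t + 90) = (t - 3)^2*(t^3 - 10*t^2 + 31*t - 30) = (t - 3)^3*(t^2 - 7*t + 10) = (t - 3)^3*(t - 2)*(t - 5)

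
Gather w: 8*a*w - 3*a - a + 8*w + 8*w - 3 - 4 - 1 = -4*a + w*(8*a + 16) - 8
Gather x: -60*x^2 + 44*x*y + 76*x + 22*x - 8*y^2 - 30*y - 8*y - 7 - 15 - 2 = -60*x^2 + x*(44*y + 98) - 8*y^2 - 38*y - 24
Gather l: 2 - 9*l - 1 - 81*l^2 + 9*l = 1 - 81*l^2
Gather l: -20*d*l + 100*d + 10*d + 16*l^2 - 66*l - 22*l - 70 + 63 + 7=110*d + 16*l^2 + l*(-20*d - 88)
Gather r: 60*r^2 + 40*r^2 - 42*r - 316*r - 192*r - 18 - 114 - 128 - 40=100*r^2 - 550*r - 300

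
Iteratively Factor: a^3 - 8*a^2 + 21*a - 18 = (a - 3)*(a^2 - 5*a + 6) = (a - 3)^2*(a - 2)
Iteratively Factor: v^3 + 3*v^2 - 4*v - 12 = (v - 2)*(v^2 + 5*v + 6) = (v - 2)*(v + 3)*(v + 2)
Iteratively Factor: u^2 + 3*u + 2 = (u + 2)*(u + 1)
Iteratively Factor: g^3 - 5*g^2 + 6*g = (g)*(g^2 - 5*g + 6) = g*(g - 3)*(g - 2)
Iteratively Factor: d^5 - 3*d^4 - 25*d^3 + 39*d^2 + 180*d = (d - 4)*(d^4 + d^3 - 21*d^2 - 45*d) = (d - 4)*(d + 3)*(d^3 - 2*d^2 - 15*d) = (d - 5)*(d - 4)*(d + 3)*(d^2 + 3*d) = d*(d - 5)*(d - 4)*(d + 3)*(d + 3)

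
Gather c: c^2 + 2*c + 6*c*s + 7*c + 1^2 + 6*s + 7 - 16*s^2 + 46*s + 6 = c^2 + c*(6*s + 9) - 16*s^2 + 52*s + 14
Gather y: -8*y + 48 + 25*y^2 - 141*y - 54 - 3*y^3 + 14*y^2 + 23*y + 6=-3*y^3 + 39*y^2 - 126*y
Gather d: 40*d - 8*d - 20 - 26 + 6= 32*d - 40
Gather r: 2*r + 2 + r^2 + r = r^2 + 3*r + 2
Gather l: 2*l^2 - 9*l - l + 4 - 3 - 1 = 2*l^2 - 10*l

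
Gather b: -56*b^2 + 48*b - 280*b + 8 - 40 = -56*b^2 - 232*b - 32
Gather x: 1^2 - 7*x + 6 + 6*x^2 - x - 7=6*x^2 - 8*x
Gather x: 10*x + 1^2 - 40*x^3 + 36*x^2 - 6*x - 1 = -40*x^3 + 36*x^2 + 4*x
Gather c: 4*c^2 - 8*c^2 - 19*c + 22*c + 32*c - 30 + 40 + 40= -4*c^2 + 35*c + 50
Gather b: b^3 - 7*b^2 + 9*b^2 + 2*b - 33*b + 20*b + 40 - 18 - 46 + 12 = b^3 + 2*b^2 - 11*b - 12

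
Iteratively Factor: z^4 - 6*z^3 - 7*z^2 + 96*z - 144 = (z - 3)*(z^3 - 3*z^2 - 16*z + 48) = (z - 4)*(z - 3)*(z^2 + z - 12) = (z - 4)*(z - 3)^2*(z + 4)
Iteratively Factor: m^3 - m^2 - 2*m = (m + 1)*(m^2 - 2*m) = (m - 2)*(m + 1)*(m)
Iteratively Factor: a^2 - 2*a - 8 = (a - 4)*(a + 2)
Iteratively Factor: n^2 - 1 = (n - 1)*(n + 1)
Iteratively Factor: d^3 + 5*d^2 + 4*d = (d + 4)*(d^2 + d) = d*(d + 4)*(d + 1)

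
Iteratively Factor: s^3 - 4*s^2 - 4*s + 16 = (s - 4)*(s^2 - 4) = (s - 4)*(s - 2)*(s + 2)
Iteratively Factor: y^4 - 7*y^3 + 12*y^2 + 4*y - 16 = (y - 2)*(y^3 - 5*y^2 + 2*y + 8) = (y - 2)^2*(y^2 - 3*y - 4) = (y - 4)*(y - 2)^2*(y + 1)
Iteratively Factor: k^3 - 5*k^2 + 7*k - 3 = (k - 1)*(k^2 - 4*k + 3) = (k - 3)*(k - 1)*(k - 1)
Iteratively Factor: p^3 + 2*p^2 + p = (p)*(p^2 + 2*p + 1) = p*(p + 1)*(p + 1)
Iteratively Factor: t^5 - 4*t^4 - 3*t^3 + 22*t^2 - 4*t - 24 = (t - 2)*(t^4 - 2*t^3 - 7*t^2 + 8*t + 12) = (t - 3)*(t - 2)*(t^3 + t^2 - 4*t - 4) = (t - 3)*(t - 2)*(t + 1)*(t^2 - 4) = (t - 3)*(t - 2)^2*(t + 1)*(t + 2)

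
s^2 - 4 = (s - 2)*(s + 2)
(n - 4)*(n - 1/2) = n^2 - 9*n/2 + 2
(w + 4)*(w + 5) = w^2 + 9*w + 20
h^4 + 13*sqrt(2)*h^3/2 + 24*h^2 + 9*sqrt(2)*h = h*(h + sqrt(2)/2)*(h + 3*sqrt(2))^2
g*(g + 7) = g^2 + 7*g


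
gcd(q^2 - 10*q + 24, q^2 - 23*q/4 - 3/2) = q - 6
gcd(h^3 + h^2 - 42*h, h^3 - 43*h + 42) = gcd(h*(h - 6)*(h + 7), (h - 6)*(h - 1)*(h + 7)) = h^2 + h - 42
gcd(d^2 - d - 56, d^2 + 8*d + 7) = d + 7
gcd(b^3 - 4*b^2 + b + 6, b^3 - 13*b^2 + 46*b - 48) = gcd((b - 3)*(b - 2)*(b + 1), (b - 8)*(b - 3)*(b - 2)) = b^2 - 5*b + 6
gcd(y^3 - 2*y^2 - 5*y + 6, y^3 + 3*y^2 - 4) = y^2 + y - 2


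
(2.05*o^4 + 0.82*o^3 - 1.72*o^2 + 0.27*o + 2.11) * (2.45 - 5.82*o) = -11.931*o^5 + 0.2501*o^4 + 12.0194*o^3 - 5.7854*o^2 - 11.6187*o + 5.1695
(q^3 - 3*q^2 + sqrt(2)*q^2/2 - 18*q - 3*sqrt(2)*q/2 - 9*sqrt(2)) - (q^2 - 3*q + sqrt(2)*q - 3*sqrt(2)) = q^3 - 4*q^2 + sqrt(2)*q^2/2 - 15*q - 5*sqrt(2)*q/2 - 6*sqrt(2)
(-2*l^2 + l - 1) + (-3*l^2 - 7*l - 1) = -5*l^2 - 6*l - 2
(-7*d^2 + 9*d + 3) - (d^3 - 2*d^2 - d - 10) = -d^3 - 5*d^2 + 10*d + 13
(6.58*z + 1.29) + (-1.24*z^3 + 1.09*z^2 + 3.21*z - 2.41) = -1.24*z^3 + 1.09*z^2 + 9.79*z - 1.12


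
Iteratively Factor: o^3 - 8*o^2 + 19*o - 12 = (o - 4)*(o^2 - 4*o + 3) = (o - 4)*(o - 3)*(o - 1)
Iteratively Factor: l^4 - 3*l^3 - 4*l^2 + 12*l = (l)*(l^3 - 3*l^2 - 4*l + 12) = l*(l - 2)*(l^2 - l - 6) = l*(l - 2)*(l + 2)*(l - 3)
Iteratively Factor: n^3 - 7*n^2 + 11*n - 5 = (n - 1)*(n^2 - 6*n + 5) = (n - 1)^2*(n - 5)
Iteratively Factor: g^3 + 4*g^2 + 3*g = (g)*(g^2 + 4*g + 3) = g*(g + 1)*(g + 3)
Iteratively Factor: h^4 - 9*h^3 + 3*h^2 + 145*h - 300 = (h + 4)*(h^3 - 13*h^2 + 55*h - 75) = (h - 5)*(h + 4)*(h^2 - 8*h + 15) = (h - 5)^2*(h + 4)*(h - 3)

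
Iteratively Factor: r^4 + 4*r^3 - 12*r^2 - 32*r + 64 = (r - 2)*(r^3 + 6*r^2 - 32) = (r - 2)*(r + 4)*(r^2 + 2*r - 8) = (r - 2)^2*(r + 4)*(r + 4)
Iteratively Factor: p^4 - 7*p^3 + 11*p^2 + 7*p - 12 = (p - 4)*(p^3 - 3*p^2 - p + 3) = (p - 4)*(p - 1)*(p^2 - 2*p - 3) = (p - 4)*(p - 1)*(p + 1)*(p - 3)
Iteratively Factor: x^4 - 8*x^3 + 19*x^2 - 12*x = (x)*(x^3 - 8*x^2 + 19*x - 12) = x*(x - 4)*(x^2 - 4*x + 3) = x*(x - 4)*(x - 3)*(x - 1)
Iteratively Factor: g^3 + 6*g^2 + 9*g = (g)*(g^2 + 6*g + 9) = g*(g + 3)*(g + 3)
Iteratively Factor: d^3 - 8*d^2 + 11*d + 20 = (d + 1)*(d^2 - 9*d + 20) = (d - 5)*(d + 1)*(d - 4)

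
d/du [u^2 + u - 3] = 2*u + 1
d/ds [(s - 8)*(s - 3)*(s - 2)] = 3*s^2 - 26*s + 46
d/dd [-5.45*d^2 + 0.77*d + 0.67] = 0.77 - 10.9*d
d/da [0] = 0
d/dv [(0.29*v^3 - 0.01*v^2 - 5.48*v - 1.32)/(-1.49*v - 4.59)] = (-0.8642*v^3 - 3.9784*v^2 + 0.0917999999999992*v + 23.1864)/(2.2201*v^2 + 13.6782*v + 21.0681)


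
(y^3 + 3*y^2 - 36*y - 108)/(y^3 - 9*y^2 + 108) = (y + 6)/(y - 6)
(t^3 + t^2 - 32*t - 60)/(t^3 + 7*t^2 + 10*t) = (t - 6)/t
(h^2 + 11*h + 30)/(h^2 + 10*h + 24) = (h + 5)/(h + 4)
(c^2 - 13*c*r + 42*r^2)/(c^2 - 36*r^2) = (c - 7*r)/(c + 6*r)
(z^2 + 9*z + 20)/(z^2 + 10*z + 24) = (z + 5)/(z + 6)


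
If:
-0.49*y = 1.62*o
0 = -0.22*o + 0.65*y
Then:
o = 0.00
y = 0.00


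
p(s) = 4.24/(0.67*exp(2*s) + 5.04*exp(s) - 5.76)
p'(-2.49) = -0.06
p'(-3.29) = -0.03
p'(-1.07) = -0.51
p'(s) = 4.24*(-1.34*exp(2*s) - 5.04*exp(s))/(0.67*exp(2*s) + 5.04*exp(s) - 5.76)^2 = (-5.6816*exp(s) - 21.3696)*exp(s)/(0.67*exp(2*s) + 5.04*exp(s) - 5.76)^2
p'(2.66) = -0.04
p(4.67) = 0.00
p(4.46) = 0.00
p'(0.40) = -4.22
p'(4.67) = -0.00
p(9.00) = 0.00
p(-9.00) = -0.74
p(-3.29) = -0.76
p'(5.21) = -0.00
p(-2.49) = -0.79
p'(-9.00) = 0.00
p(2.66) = 0.02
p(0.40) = 1.30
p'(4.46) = -0.00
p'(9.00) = 0.00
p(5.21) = 0.00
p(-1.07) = -1.07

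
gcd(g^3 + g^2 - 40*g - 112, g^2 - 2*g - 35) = g - 7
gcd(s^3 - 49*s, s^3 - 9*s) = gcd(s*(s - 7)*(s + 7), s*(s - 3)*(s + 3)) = s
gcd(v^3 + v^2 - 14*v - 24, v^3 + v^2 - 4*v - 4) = v + 2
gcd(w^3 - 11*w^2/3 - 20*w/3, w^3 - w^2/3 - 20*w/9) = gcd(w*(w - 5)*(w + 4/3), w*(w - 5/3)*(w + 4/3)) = w^2 + 4*w/3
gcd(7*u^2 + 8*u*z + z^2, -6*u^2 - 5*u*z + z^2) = u + z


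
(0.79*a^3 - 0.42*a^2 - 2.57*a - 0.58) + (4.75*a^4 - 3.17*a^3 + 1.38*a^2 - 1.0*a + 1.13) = 4.75*a^4 - 2.38*a^3 + 0.96*a^2 - 3.57*a + 0.55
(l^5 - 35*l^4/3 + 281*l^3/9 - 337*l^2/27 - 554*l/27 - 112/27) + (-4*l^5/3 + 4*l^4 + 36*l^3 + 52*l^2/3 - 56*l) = -l^5/3 - 23*l^4/3 + 605*l^3/9 + 131*l^2/27 - 2066*l/27 - 112/27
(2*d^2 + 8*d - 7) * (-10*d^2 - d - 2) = -20*d^4 - 82*d^3 + 58*d^2 - 9*d + 14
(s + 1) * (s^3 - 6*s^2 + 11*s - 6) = s^4 - 5*s^3 + 5*s^2 + 5*s - 6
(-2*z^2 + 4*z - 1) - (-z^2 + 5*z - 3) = -z^2 - z + 2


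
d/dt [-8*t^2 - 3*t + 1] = -16*t - 3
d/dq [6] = 0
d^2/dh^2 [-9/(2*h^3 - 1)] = 108*h*(-4*h^3 - 1)/(2*h^3 - 1)^3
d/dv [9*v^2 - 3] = 18*v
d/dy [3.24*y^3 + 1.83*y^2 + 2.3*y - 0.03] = 9.72*y^2 + 3.66*y + 2.3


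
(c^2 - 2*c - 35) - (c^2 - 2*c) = -35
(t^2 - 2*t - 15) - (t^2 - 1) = -2*t - 14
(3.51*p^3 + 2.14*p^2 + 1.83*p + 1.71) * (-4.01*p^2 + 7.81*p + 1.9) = -14.0751*p^5 + 18.8317*p^4 + 16.0441*p^3 + 11.5012*p^2 + 16.8321*p + 3.249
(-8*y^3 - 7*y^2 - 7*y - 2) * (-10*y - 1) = 80*y^4 + 78*y^3 + 77*y^2 + 27*y + 2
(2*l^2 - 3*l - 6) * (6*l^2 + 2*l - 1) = 12*l^4 - 14*l^3 - 44*l^2 - 9*l + 6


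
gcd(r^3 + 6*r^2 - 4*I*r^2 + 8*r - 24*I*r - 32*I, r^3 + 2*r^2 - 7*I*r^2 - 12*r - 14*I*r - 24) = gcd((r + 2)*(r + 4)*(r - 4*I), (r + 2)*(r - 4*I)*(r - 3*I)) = r^2 + r*(2 - 4*I) - 8*I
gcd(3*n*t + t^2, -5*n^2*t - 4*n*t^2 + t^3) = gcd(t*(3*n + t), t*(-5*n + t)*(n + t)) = t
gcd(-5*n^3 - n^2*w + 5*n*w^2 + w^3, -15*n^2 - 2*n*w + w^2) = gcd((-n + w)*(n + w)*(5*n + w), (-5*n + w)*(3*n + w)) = 1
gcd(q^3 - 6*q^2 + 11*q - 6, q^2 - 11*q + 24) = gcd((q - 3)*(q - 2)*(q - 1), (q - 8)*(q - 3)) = q - 3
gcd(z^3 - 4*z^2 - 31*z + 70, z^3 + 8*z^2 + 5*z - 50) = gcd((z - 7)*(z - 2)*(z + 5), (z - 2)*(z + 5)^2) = z^2 + 3*z - 10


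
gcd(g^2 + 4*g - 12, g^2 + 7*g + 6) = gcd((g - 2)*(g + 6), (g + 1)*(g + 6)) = g + 6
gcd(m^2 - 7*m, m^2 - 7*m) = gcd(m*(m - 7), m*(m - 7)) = m^2 - 7*m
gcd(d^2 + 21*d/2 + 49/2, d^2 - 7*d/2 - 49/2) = d + 7/2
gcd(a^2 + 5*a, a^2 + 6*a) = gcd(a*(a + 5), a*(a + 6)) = a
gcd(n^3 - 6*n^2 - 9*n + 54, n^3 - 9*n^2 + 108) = n^2 - 3*n - 18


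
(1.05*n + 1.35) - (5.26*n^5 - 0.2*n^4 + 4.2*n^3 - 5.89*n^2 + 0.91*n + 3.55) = -5.26*n^5 + 0.2*n^4 - 4.2*n^3 + 5.89*n^2 + 0.14*n - 2.2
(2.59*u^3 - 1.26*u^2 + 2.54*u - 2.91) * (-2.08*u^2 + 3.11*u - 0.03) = -5.3872*u^5 + 10.6757*u^4 - 9.2795*u^3 + 13.99*u^2 - 9.1263*u + 0.0873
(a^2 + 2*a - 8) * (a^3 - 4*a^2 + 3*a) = a^5 - 2*a^4 - 13*a^3 + 38*a^2 - 24*a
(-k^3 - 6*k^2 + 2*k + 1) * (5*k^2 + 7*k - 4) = -5*k^5 - 37*k^4 - 28*k^3 + 43*k^2 - k - 4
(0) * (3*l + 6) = 0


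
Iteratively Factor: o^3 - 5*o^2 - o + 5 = (o + 1)*(o^2 - 6*o + 5) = (o - 5)*(o + 1)*(o - 1)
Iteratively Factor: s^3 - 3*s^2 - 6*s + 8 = (s + 2)*(s^2 - 5*s + 4) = (s - 1)*(s + 2)*(s - 4)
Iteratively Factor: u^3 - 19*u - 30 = (u + 3)*(u^2 - 3*u - 10) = (u - 5)*(u + 3)*(u + 2)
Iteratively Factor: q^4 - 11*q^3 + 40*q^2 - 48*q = (q - 3)*(q^3 - 8*q^2 + 16*q) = (q - 4)*(q - 3)*(q^2 - 4*q) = q*(q - 4)*(q - 3)*(q - 4)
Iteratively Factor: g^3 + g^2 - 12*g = (g + 4)*(g^2 - 3*g) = g*(g + 4)*(g - 3)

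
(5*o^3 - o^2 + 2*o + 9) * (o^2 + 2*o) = 5*o^5 + 9*o^4 + 13*o^2 + 18*o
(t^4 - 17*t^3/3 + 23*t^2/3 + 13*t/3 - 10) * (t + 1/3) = t^5 - 16*t^4/3 + 52*t^3/9 + 62*t^2/9 - 77*t/9 - 10/3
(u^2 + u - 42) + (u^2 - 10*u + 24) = 2*u^2 - 9*u - 18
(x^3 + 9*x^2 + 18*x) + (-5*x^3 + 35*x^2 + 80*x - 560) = -4*x^3 + 44*x^2 + 98*x - 560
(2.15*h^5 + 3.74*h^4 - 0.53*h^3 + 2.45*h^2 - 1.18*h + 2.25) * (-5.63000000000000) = -12.1045*h^5 - 21.0562*h^4 + 2.9839*h^3 - 13.7935*h^2 + 6.6434*h - 12.6675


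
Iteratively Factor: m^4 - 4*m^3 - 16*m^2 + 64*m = (m)*(m^3 - 4*m^2 - 16*m + 64) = m*(m - 4)*(m^2 - 16) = m*(m - 4)^2*(m + 4)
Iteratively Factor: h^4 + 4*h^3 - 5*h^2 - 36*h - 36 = (h + 3)*(h^3 + h^2 - 8*h - 12) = (h + 2)*(h + 3)*(h^2 - h - 6) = (h - 3)*(h + 2)*(h + 3)*(h + 2)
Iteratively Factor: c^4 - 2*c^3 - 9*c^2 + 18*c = (c + 3)*(c^3 - 5*c^2 + 6*c) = c*(c + 3)*(c^2 - 5*c + 6) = c*(c - 2)*(c + 3)*(c - 3)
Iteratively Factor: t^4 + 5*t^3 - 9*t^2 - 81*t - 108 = (t + 3)*(t^3 + 2*t^2 - 15*t - 36) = (t + 3)^2*(t^2 - t - 12) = (t + 3)^3*(t - 4)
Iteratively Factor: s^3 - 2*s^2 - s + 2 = (s - 2)*(s^2 - 1) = (s - 2)*(s + 1)*(s - 1)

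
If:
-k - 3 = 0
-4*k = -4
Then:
No Solution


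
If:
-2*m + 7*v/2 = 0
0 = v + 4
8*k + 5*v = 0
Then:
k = 5/2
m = -7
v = -4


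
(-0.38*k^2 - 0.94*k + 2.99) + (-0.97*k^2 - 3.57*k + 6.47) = -1.35*k^2 - 4.51*k + 9.46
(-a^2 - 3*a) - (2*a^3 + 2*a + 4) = -2*a^3 - a^2 - 5*a - 4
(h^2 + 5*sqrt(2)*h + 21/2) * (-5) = -5*h^2 - 25*sqrt(2)*h - 105/2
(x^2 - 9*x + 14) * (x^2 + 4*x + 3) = x^4 - 5*x^3 - 19*x^2 + 29*x + 42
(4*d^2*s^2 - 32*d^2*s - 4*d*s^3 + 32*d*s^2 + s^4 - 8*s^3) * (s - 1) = 4*d^2*s^3 - 36*d^2*s^2 + 32*d^2*s - 4*d*s^4 + 36*d*s^3 - 32*d*s^2 + s^5 - 9*s^4 + 8*s^3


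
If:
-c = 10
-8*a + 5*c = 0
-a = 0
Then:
No Solution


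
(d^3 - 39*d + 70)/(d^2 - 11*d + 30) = (d^2 + 5*d - 14)/(d - 6)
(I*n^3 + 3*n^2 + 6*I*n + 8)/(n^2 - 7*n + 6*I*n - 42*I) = (I*n^3 + 3*n^2 + 6*I*n + 8)/(n^2 + n*(-7 + 6*I) - 42*I)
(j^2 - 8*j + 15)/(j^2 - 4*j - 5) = (j - 3)/(j + 1)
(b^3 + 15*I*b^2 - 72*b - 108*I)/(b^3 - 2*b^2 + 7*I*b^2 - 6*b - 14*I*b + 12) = (b^2 + 9*I*b - 18)/(b^2 + b*(-2 + I) - 2*I)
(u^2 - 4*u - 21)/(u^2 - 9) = (u - 7)/(u - 3)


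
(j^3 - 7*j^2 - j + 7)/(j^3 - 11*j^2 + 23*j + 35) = (j - 1)/(j - 5)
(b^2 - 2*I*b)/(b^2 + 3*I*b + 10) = b/(b + 5*I)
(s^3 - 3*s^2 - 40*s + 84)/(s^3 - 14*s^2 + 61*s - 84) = (s^2 + 4*s - 12)/(s^2 - 7*s + 12)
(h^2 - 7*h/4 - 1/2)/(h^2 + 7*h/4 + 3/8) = 2*(h - 2)/(2*h + 3)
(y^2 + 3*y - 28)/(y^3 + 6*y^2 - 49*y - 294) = (y - 4)/(y^2 - y - 42)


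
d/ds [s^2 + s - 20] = 2*s + 1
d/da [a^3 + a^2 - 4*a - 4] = 3*a^2 + 2*a - 4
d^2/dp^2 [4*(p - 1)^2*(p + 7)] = 24*p + 40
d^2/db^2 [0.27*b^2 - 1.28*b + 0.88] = 0.540000000000000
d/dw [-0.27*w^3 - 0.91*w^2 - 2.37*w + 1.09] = -0.81*w^2 - 1.82*w - 2.37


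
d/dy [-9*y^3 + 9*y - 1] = 9 - 27*y^2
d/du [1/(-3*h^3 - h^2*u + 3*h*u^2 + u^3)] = (h^2 - 6*h*u - 3*u^2)/(3*h^3 + h^2*u - 3*h*u^2 - u^3)^2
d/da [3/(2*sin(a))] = -3*cos(a)/(2*sin(a)^2)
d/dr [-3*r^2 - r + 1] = -6*r - 1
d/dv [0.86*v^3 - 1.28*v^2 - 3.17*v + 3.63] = 2.58*v^2 - 2.56*v - 3.17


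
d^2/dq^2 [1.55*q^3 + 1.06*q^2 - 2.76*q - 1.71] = 9.3*q + 2.12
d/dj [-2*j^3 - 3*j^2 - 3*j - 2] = -6*j^2 - 6*j - 3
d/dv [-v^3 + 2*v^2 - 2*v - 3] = -3*v^2 + 4*v - 2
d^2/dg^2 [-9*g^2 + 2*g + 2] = -18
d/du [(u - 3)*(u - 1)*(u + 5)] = 3*u^2 + 2*u - 17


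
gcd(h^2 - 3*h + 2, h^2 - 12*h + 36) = 1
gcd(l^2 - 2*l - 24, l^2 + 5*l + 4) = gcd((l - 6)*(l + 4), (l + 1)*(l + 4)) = l + 4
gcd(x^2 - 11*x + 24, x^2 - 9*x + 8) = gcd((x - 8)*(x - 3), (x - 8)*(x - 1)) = x - 8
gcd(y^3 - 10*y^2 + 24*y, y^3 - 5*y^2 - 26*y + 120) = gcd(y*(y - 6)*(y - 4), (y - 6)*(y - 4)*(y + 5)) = y^2 - 10*y + 24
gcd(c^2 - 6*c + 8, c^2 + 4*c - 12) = c - 2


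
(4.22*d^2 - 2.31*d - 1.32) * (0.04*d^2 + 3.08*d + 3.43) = 0.1688*d^4 + 12.9052*d^3 + 7.307*d^2 - 11.9889*d - 4.5276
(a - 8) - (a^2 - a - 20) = -a^2 + 2*a + 12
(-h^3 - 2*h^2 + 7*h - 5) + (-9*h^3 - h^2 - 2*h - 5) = -10*h^3 - 3*h^2 + 5*h - 10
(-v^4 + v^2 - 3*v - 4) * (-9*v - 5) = 9*v^5 + 5*v^4 - 9*v^3 + 22*v^2 + 51*v + 20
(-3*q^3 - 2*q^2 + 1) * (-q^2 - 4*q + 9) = 3*q^5 + 14*q^4 - 19*q^3 - 19*q^2 - 4*q + 9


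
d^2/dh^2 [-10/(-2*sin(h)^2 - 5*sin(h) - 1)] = 10*(-16*sin(h)^4 - 30*sin(h)^3 + 7*sin(h)^2 + 65*sin(h) + 46)/(5*sin(h) - cos(2*h) + 2)^3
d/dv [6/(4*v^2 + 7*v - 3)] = 6*(-8*v - 7)/(4*v^2 + 7*v - 3)^2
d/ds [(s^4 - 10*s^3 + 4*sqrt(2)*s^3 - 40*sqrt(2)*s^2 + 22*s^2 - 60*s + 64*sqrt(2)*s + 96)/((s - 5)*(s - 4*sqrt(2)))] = (2*s^5 - 25*s^4 - 8*sqrt(2)*s^4 + 36*s^3 + 120*sqrt(2)*s^3 - 552*sqrt(2)*s^2 + 750*s^2 - 3392*s + 880*sqrt(2)*s - 816*sqrt(2) + 3040)/(s^4 - 8*sqrt(2)*s^3 - 10*s^3 + 57*s^2 + 80*sqrt(2)*s^2 - 320*s - 200*sqrt(2)*s + 800)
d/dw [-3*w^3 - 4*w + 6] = -9*w^2 - 4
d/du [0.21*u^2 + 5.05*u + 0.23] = 0.42*u + 5.05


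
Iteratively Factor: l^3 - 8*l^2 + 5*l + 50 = (l + 2)*(l^2 - 10*l + 25) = (l - 5)*(l + 2)*(l - 5)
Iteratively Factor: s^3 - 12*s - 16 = (s - 4)*(s^2 + 4*s + 4) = (s - 4)*(s + 2)*(s + 2)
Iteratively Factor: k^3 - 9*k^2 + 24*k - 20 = (k - 2)*(k^2 - 7*k + 10) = (k - 5)*(k - 2)*(k - 2)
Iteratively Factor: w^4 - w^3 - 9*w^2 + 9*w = (w)*(w^3 - w^2 - 9*w + 9) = w*(w - 3)*(w^2 + 2*w - 3) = w*(w - 3)*(w - 1)*(w + 3)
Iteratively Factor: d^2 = (d)*(d)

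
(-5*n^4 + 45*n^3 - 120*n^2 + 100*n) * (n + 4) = -5*n^5 + 25*n^4 + 60*n^3 - 380*n^2 + 400*n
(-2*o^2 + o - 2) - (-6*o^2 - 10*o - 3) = 4*o^2 + 11*o + 1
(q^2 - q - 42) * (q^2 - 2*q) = q^4 - 3*q^3 - 40*q^2 + 84*q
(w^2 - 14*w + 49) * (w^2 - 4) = w^4 - 14*w^3 + 45*w^2 + 56*w - 196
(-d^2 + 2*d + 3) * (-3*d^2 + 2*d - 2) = 3*d^4 - 8*d^3 - 3*d^2 + 2*d - 6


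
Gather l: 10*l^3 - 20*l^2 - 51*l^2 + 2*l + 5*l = 10*l^3 - 71*l^2 + 7*l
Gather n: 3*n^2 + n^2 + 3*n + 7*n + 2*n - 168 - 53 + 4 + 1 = 4*n^2 + 12*n - 216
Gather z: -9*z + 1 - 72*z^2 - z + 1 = -72*z^2 - 10*z + 2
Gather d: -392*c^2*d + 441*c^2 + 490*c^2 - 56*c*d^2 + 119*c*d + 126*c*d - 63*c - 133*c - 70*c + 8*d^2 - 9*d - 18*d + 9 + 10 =931*c^2 - 266*c + d^2*(8 - 56*c) + d*(-392*c^2 + 245*c - 27) + 19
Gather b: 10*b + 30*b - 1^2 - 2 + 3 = 40*b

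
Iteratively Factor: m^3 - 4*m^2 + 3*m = (m - 3)*(m^2 - m) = m*(m - 3)*(m - 1)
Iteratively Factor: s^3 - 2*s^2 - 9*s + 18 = (s - 2)*(s^2 - 9) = (s - 2)*(s + 3)*(s - 3)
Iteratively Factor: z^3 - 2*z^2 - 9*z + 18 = (z + 3)*(z^2 - 5*z + 6) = (z - 2)*(z + 3)*(z - 3)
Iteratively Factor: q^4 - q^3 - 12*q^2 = (q - 4)*(q^3 + 3*q^2) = (q - 4)*(q + 3)*(q^2) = q*(q - 4)*(q + 3)*(q)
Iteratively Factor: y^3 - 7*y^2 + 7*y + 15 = (y + 1)*(y^2 - 8*y + 15) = (y - 3)*(y + 1)*(y - 5)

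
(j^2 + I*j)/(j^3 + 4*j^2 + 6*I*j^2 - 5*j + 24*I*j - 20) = j/(j^2 + j*(4 + 5*I) + 20*I)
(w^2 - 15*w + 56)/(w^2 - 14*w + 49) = (w - 8)/(w - 7)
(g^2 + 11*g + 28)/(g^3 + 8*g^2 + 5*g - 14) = (g + 4)/(g^2 + g - 2)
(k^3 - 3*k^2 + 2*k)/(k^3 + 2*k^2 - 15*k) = (k^2 - 3*k + 2)/(k^2 + 2*k - 15)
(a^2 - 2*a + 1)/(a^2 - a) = (a - 1)/a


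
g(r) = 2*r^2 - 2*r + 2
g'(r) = 4*r - 2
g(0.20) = 1.68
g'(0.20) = -1.20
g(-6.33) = 94.80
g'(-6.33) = -27.32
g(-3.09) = 27.28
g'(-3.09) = -14.36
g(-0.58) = 3.83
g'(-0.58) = -4.32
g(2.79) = 11.99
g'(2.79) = 9.16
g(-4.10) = 43.82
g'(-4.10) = -18.40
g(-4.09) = 43.64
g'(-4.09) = -18.36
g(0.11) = 1.80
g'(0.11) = -1.56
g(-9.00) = 182.00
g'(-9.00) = -38.00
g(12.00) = 266.00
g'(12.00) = 46.00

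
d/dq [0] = 0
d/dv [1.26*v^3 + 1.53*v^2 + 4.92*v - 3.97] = 3.78*v^2 + 3.06*v + 4.92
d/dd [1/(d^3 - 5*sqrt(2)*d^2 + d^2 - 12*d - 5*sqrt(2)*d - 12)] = (-3*d^2 - 2*d + 10*sqrt(2)*d + 5*sqrt(2) + 12)/(-d^3 - d^2 + 5*sqrt(2)*d^2 + 5*sqrt(2)*d + 12*d + 12)^2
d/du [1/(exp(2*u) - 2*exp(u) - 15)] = 2*(1 - exp(u))*exp(u)/(-exp(2*u) + 2*exp(u) + 15)^2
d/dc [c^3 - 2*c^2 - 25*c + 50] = 3*c^2 - 4*c - 25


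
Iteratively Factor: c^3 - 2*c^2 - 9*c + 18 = (c + 3)*(c^2 - 5*c + 6) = (c - 2)*(c + 3)*(c - 3)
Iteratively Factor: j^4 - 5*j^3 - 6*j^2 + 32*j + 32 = (j - 4)*(j^3 - j^2 - 10*j - 8) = (j - 4)^2*(j^2 + 3*j + 2) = (j - 4)^2*(j + 2)*(j + 1)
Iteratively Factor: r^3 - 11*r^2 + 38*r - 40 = (r - 4)*(r^2 - 7*r + 10) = (r - 5)*(r - 4)*(r - 2)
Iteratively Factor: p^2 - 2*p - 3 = (p - 3)*(p + 1)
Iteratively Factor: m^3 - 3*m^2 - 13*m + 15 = (m + 3)*(m^2 - 6*m + 5) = (m - 5)*(m + 3)*(m - 1)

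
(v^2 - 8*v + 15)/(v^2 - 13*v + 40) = (v - 3)/(v - 8)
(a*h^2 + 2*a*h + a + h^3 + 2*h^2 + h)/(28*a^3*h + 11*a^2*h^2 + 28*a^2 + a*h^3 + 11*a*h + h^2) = (a*h^2 + 2*a*h + a + h^3 + 2*h^2 + h)/(28*a^3*h + 11*a^2*h^2 + 28*a^2 + a*h^3 + 11*a*h + h^2)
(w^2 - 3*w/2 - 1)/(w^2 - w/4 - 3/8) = 4*(w - 2)/(4*w - 3)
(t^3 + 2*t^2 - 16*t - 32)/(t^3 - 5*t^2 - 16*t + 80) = (t + 2)/(t - 5)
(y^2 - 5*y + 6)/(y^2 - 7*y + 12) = (y - 2)/(y - 4)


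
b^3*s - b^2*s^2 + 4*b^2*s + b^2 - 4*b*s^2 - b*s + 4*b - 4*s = (b + 4)*(b - s)*(b*s + 1)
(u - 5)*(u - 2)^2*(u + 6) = u^4 - 3*u^3 - 30*u^2 + 124*u - 120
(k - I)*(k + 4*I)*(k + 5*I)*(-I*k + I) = -I*k^4 + 8*k^3 + I*k^3 - 8*k^2 + 11*I*k^2 + 20*k - 11*I*k - 20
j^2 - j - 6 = (j - 3)*(j + 2)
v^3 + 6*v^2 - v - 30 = (v - 2)*(v + 3)*(v + 5)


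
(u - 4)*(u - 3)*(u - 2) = u^3 - 9*u^2 + 26*u - 24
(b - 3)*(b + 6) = b^2 + 3*b - 18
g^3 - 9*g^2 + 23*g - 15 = (g - 5)*(g - 3)*(g - 1)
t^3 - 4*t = t*(t - 2)*(t + 2)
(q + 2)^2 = q^2 + 4*q + 4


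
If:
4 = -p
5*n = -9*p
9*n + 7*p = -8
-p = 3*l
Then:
No Solution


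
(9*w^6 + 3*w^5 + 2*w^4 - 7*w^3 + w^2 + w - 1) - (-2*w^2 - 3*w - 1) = 9*w^6 + 3*w^5 + 2*w^4 - 7*w^3 + 3*w^2 + 4*w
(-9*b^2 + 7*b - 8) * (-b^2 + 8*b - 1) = 9*b^4 - 79*b^3 + 73*b^2 - 71*b + 8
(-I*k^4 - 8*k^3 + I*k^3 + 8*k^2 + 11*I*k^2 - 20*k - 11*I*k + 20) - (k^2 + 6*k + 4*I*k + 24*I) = -I*k^4 - 8*k^3 + I*k^3 + 7*k^2 + 11*I*k^2 - 26*k - 15*I*k + 20 - 24*I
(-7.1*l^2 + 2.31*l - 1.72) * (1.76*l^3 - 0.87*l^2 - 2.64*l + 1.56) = -12.496*l^5 + 10.2426*l^4 + 13.7071*l^3 - 15.678*l^2 + 8.1444*l - 2.6832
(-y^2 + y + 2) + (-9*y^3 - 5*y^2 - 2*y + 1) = -9*y^3 - 6*y^2 - y + 3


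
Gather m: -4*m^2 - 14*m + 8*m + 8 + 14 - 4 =-4*m^2 - 6*m + 18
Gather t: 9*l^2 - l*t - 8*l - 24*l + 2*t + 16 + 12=9*l^2 - 32*l + t*(2 - l) + 28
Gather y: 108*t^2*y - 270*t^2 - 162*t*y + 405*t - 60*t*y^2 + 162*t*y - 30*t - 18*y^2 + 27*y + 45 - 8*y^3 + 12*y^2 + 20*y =-270*t^2 + 375*t - 8*y^3 + y^2*(-60*t - 6) + y*(108*t^2 + 47) + 45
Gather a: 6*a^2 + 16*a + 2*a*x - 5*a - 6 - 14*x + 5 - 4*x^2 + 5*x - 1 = 6*a^2 + a*(2*x + 11) - 4*x^2 - 9*x - 2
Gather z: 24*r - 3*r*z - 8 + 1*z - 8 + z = 24*r + z*(2 - 3*r) - 16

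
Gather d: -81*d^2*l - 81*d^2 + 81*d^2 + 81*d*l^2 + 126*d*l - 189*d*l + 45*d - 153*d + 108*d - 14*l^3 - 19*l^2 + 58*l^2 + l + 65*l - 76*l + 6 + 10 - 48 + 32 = -81*d^2*l + d*(81*l^2 - 63*l) - 14*l^3 + 39*l^2 - 10*l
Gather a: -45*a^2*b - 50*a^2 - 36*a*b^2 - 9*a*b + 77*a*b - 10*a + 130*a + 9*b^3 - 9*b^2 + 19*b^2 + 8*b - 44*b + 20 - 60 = a^2*(-45*b - 50) + a*(-36*b^2 + 68*b + 120) + 9*b^3 + 10*b^2 - 36*b - 40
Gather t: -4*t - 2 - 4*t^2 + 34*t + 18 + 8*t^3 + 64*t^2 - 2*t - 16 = 8*t^3 + 60*t^2 + 28*t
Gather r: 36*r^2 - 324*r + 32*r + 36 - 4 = 36*r^2 - 292*r + 32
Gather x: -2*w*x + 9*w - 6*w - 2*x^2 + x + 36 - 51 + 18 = 3*w - 2*x^2 + x*(1 - 2*w) + 3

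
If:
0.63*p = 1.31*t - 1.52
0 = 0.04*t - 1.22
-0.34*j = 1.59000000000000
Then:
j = -4.68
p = 61.01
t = 30.50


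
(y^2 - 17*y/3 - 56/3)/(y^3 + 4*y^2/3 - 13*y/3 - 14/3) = (y - 8)/(y^2 - y - 2)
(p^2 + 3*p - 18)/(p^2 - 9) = (p + 6)/(p + 3)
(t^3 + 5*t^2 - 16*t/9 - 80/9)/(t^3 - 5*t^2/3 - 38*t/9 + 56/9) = (3*t^2 + 19*t + 20)/(3*t^2 - t - 14)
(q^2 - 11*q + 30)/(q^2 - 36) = (q - 5)/(q + 6)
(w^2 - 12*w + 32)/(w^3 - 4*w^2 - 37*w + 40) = (w - 4)/(w^2 + 4*w - 5)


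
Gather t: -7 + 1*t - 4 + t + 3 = 2*t - 8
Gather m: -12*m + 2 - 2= -12*m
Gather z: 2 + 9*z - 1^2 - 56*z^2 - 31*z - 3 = -56*z^2 - 22*z - 2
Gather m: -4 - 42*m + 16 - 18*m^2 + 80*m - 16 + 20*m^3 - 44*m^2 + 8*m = 20*m^3 - 62*m^2 + 46*m - 4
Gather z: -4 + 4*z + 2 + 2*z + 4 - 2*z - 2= 4*z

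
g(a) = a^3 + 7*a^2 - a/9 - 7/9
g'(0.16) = 2.21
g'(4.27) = 114.37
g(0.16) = -0.61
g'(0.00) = -0.11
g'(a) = 3*a^2 + 14*a - 1/9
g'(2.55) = 55.10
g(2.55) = 61.04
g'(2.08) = 41.99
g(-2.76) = 31.83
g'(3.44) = 83.55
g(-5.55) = 44.50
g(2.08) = 38.27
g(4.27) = 204.23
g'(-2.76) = -15.90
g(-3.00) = 35.56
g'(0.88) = 14.53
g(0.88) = 5.23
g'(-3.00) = -15.11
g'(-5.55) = 14.60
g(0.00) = -0.78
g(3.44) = 122.38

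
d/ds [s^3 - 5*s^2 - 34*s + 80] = 3*s^2 - 10*s - 34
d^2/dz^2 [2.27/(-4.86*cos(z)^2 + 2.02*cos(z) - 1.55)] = (214.465968*(1 - cos(z)^2)^2 - 66.855132*cos(z)^3 + 48.095852*cos(z)^2 + 140.817634*cos(z) - 198.791164)/(4.86*cos(z)^2 - 2.02*cos(z) + 1.55)^3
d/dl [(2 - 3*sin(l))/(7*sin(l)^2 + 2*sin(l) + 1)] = 7*(3*sin(l)^2 - 4*sin(l) - 1)*cos(l)/(7*sin(l)^2 + 2*sin(l) + 1)^2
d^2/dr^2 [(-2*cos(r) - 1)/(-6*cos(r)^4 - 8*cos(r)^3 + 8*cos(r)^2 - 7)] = 2*(64*(2*cos(r) + 1)*(3*cos(r)^2 + 3*cos(r) - 2)^2*sin(r)^2*cos(r)^2 - (6*cos(r)^4 + 8*cos(r)^3 - 8*cos(r)^2 + 7)^2*cos(r) + (6*cos(r)^4 + 8*cos(r)^3 - 8*cos(r)^2 + 7)*(36*(1 - cos(2*r))^2*cos(r) + 24*(1 - cos(2*r))^2 - 15*cos(r) + 58*cos(2*r) + 35*cos(3*r) + 9*cos(4*r) - 39))/(6*cos(r)^4 + 8*cos(r)^3 - 8*cos(r)^2 + 7)^3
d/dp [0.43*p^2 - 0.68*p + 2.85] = 0.86*p - 0.68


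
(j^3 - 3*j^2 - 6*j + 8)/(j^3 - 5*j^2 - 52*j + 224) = (j^2 + j - 2)/(j^2 - j - 56)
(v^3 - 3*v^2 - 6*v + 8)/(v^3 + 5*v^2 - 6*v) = (v^2 - 2*v - 8)/(v*(v + 6))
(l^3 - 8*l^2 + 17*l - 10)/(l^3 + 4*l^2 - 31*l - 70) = (l^2 - 3*l + 2)/(l^2 + 9*l + 14)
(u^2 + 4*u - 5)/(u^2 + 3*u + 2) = (u^2 + 4*u - 5)/(u^2 + 3*u + 2)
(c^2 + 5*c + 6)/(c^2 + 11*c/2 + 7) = 2*(c + 3)/(2*c + 7)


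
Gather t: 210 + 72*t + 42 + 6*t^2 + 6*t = 6*t^2 + 78*t + 252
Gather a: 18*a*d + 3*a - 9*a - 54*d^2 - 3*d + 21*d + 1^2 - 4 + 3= a*(18*d - 6) - 54*d^2 + 18*d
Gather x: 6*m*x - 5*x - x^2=-x^2 + x*(6*m - 5)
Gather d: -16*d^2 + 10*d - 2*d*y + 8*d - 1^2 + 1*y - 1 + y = -16*d^2 + d*(18 - 2*y) + 2*y - 2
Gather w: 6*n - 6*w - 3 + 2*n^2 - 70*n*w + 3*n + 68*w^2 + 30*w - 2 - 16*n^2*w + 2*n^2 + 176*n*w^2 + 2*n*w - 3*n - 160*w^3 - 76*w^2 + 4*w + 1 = 4*n^2 + 6*n - 160*w^3 + w^2*(176*n - 8) + w*(-16*n^2 - 68*n + 28) - 4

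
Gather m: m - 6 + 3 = m - 3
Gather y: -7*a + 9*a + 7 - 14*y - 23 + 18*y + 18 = 2*a + 4*y + 2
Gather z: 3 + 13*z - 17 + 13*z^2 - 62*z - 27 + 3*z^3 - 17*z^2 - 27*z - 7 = 3*z^3 - 4*z^2 - 76*z - 48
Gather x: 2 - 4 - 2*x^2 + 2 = -2*x^2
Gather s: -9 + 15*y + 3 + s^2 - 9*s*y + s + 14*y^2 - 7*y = s^2 + s*(1 - 9*y) + 14*y^2 + 8*y - 6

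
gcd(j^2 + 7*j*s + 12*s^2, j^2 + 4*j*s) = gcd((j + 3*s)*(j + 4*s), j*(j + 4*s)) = j + 4*s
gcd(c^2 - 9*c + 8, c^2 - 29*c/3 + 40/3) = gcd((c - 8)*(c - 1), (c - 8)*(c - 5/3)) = c - 8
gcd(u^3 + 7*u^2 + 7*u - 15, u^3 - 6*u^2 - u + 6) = u - 1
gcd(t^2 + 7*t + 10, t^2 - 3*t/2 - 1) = 1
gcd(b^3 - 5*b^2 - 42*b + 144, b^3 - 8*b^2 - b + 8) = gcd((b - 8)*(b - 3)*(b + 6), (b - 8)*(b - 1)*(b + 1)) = b - 8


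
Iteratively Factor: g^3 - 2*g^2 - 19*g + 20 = (g - 5)*(g^2 + 3*g - 4) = (g - 5)*(g + 4)*(g - 1)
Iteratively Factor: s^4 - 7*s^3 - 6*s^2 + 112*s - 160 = (s + 4)*(s^3 - 11*s^2 + 38*s - 40) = (s - 2)*(s + 4)*(s^2 - 9*s + 20) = (s - 4)*(s - 2)*(s + 4)*(s - 5)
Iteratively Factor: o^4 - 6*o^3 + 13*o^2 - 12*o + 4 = (o - 2)*(o^3 - 4*o^2 + 5*o - 2) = (o - 2)*(o - 1)*(o^2 - 3*o + 2) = (o - 2)*(o - 1)^2*(o - 2)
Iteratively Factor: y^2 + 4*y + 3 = (y + 1)*(y + 3)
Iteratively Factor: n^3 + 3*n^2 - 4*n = (n + 4)*(n^2 - n) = n*(n + 4)*(n - 1)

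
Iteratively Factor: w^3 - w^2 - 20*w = (w + 4)*(w^2 - 5*w) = (w - 5)*(w + 4)*(w)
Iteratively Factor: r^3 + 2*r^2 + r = (r + 1)*(r^2 + r) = r*(r + 1)*(r + 1)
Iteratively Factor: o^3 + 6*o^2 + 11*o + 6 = (o + 2)*(o^2 + 4*o + 3) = (o + 2)*(o + 3)*(o + 1)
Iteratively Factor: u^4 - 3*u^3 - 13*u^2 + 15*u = (u + 3)*(u^3 - 6*u^2 + 5*u) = (u - 1)*(u + 3)*(u^2 - 5*u) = u*(u - 1)*(u + 3)*(u - 5)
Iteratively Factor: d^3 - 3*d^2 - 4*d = (d + 1)*(d^2 - 4*d) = d*(d + 1)*(d - 4)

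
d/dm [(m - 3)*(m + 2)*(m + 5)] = 3*m^2 + 8*m - 11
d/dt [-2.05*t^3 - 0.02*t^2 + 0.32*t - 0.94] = -6.15*t^2 - 0.04*t + 0.32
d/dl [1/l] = -1/l^2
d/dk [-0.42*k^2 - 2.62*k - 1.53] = -0.84*k - 2.62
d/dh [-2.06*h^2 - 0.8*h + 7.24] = -4.12*h - 0.8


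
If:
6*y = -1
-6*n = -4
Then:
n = 2/3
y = -1/6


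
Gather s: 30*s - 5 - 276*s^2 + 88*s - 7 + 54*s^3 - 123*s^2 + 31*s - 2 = 54*s^3 - 399*s^2 + 149*s - 14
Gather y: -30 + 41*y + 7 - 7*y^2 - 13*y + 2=-7*y^2 + 28*y - 21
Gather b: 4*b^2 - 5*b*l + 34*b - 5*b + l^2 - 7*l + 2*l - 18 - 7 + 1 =4*b^2 + b*(29 - 5*l) + l^2 - 5*l - 24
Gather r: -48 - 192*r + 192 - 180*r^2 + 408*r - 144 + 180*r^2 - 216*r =0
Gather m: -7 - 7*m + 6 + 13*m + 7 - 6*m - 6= 0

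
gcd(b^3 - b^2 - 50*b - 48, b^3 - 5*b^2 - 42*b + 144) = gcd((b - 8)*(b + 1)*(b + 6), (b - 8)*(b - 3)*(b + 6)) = b^2 - 2*b - 48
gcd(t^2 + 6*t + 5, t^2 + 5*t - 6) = 1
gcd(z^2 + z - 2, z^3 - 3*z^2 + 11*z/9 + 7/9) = z - 1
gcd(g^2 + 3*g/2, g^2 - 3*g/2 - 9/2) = g + 3/2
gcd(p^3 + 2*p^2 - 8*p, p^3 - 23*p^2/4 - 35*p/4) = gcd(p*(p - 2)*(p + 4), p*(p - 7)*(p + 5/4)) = p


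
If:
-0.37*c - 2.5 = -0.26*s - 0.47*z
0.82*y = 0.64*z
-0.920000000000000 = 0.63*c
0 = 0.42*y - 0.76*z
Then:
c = -1.46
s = 7.54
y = 0.00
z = 0.00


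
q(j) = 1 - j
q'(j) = -1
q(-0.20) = 1.20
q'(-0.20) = -1.00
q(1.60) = -0.60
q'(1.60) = -1.00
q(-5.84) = 6.84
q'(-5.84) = -1.00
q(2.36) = -1.36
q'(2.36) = -1.00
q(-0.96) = 1.96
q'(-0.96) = -1.00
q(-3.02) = 4.02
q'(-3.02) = -1.00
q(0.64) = 0.36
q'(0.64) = -1.00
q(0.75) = 0.25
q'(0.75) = -1.00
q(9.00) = -8.00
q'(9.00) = -1.00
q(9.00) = -8.00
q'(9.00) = -1.00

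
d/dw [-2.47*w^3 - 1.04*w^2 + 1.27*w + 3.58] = -7.41*w^2 - 2.08*w + 1.27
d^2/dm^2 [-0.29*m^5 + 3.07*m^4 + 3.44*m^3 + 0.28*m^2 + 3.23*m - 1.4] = -5.8*m^3 + 36.84*m^2 + 20.64*m + 0.56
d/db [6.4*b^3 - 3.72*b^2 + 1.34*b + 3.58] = 19.2*b^2 - 7.44*b + 1.34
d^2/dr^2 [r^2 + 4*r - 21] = 2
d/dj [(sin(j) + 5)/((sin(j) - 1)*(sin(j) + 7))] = (-10*sin(j) + cos(j)^2 - 38)*cos(j)/((sin(j) - 1)^2*(sin(j) + 7)^2)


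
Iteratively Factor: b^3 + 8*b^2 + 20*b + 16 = (b + 4)*(b^2 + 4*b + 4) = (b + 2)*(b + 4)*(b + 2)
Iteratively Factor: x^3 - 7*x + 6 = (x - 2)*(x^2 + 2*x - 3) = (x - 2)*(x + 3)*(x - 1)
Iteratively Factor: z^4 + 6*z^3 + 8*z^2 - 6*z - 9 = (z + 3)*(z^3 + 3*z^2 - z - 3) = (z - 1)*(z + 3)*(z^2 + 4*z + 3) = (z - 1)*(z + 1)*(z + 3)*(z + 3)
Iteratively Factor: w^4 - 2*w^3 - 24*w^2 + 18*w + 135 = (w + 3)*(w^3 - 5*w^2 - 9*w + 45) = (w - 5)*(w + 3)*(w^2 - 9) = (w - 5)*(w + 3)^2*(w - 3)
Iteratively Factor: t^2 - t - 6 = (t - 3)*(t + 2)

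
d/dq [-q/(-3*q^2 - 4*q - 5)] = (5 - 3*q^2)/(9*q^4 + 24*q^3 + 46*q^2 + 40*q + 25)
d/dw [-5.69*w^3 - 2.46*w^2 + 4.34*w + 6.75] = -17.07*w^2 - 4.92*w + 4.34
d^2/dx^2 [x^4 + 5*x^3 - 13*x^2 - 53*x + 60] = 12*x^2 + 30*x - 26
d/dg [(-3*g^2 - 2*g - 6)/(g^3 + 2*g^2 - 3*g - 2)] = (3*g^4 + 4*g^3 + 31*g^2 + 36*g - 14)/(g^6 + 4*g^5 - 2*g^4 - 16*g^3 + g^2 + 12*g + 4)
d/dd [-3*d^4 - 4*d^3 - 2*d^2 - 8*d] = -12*d^3 - 12*d^2 - 4*d - 8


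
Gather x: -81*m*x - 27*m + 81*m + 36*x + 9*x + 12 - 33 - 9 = 54*m + x*(45 - 81*m) - 30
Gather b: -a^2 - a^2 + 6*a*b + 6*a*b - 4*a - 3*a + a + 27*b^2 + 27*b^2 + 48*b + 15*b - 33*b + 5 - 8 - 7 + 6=-2*a^2 - 6*a + 54*b^2 + b*(12*a + 30) - 4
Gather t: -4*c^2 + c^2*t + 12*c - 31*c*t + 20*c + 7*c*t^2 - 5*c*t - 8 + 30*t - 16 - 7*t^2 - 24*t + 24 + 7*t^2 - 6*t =-4*c^2 + 7*c*t^2 + 32*c + t*(c^2 - 36*c)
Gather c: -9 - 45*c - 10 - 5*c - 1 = -50*c - 20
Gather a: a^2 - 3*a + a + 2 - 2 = a^2 - 2*a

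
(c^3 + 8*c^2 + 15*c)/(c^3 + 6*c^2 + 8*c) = (c^2 + 8*c + 15)/(c^2 + 6*c + 8)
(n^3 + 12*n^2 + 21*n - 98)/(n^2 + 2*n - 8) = (n^2 + 14*n + 49)/(n + 4)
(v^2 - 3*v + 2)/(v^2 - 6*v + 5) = (v - 2)/(v - 5)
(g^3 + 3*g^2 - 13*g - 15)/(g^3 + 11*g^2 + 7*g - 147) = (g^2 + 6*g + 5)/(g^2 + 14*g + 49)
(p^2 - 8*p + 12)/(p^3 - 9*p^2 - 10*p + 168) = (p - 2)/(p^2 - 3*p - 28)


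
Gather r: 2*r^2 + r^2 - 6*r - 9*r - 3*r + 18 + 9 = 3*r^2 - 18*r + 27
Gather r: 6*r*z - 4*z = 6*r*z - 4*z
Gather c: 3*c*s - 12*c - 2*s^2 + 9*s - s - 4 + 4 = c*(3*s - 12) - 2*s^2 + 8*s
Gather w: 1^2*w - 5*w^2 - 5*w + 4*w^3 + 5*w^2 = 4*w^3 - 4*w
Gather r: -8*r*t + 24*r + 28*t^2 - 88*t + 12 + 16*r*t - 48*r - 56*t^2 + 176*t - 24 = r*(8*t - 24) - 28*t^2 + 88*t - 12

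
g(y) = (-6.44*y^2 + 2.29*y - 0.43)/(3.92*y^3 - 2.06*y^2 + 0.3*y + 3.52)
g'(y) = (2.29 - 12.88*y)/(3.92*y^3 - 2.06*y^2 + 0.3*y + 3.52) + (-11.76*y^2 + 4.12*y - 0.3)*(-6.44*y^2 + 2.29*y - 0.43)/(3.92*y^3 - 2.06*y^2 + 0.3*y + 3.52)^2 = (25.2448*y^4 - 17.9536*y^3 + 7.8422*y^2 - 47.1092*y + 8.1898)/(15.3664*y^6 - 16.1504*y^5 + 6.5956*y^4 + 26.3608*y^3 - 14.4124*y^2 + 2.112*y + 12.3904)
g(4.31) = -0.39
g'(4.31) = 0.09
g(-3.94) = 0.41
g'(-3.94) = 0.10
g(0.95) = -0.77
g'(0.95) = -0.86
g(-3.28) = 0.49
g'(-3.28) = 0.15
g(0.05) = -0.09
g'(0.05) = 0.47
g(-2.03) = 0.82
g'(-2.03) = 0.49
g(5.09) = -0.33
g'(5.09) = 0.07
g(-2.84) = 0.57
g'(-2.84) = 0.21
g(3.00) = -0.56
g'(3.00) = 0.18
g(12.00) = -0.14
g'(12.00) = 0.01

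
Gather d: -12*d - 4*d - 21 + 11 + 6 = -16*d - 4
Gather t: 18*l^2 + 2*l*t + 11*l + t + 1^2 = 18*l^2 + 11*l + t*(2*l + 1) + 1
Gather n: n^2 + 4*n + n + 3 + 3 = n^2 + 5*n + 6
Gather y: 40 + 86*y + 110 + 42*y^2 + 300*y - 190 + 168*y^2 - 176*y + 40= 210*y^2 + 210*y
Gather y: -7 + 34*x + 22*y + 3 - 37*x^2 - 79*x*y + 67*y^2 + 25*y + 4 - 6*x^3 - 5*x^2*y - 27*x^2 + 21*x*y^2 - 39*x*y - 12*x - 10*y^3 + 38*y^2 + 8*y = -6*x^3 - 64*x^2 + 22*x - 10*y^3 + y^2*(21*x + 105) + y*(-5*x^2 - 118*x + 55)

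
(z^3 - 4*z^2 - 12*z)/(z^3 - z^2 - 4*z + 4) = z*(z - 6)/(z^2 - 3*z + 2)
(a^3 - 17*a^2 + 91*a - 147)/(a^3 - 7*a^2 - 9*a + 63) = (a - 7)/(a + 3)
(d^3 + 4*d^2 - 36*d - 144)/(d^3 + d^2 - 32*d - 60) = (d^2 + 10*d + 24)/(d^2 + 7*d + 10)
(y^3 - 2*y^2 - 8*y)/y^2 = y - 2 - 8/y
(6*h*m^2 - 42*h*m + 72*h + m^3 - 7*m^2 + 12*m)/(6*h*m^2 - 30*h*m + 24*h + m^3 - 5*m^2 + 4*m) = (m - 3)/(m - 1)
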